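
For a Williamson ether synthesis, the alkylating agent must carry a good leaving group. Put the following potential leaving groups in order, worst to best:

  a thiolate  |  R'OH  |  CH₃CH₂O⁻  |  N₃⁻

CH₃CH₂O⁻ < a thiolate < N₃⁻ < R'OH

Leaving-group ability tracks the stability of the departed species; conjugate-acid pKₐ is the usual yardstick (lower pKₐ → better LG).
R'OH: pKₐ(R'OH₂⁺) ≈ -2.4
N₃⁻: pKₐ(HN₃) ≈ 4.7 — linear, resonance-stabilised
a thiolate: pKₐ(RSH (a thiol)) ≈ 10.5 — moderately basic; rarely leaves without activation
CH₃CH₂O⁻: pKₐ(CH₃CH₂OH) ≈ 16
Listed from poorest to best leaving group as asked.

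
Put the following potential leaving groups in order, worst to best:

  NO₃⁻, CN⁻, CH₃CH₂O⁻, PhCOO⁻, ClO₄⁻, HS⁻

Rank by basicity of the departing species: weakest base leaves most easily.
ClO₄⁻: pKₐ(HClO₄) ≈ -10 — extremely weak base; rarely used for safety reasons
NO₃⁻: pKₐ(HNO₃) ≈ -1.3
PhCOO⁻: pKₐ(C₆H₅COOH) ≈ 4.2 — aryl carboxylate
HS⁻: pKₐ(H₂S) ≈ 7 — larger and more polarisable than the oxygen analogue
CN⁻: pKₐ(HCN) ≈ 9.2 — sp carbon stabilises the charge somewhat, but still a poor LG
CH₃CH₂O⁻: pKₐ(CH₃CH₂OH) ≈ 16 — strong base; alkoxides do not leave unassisted
The question asks for worst first, so the sequence is read in increasing leaving-group ability.

CH₃CH₂O⁻ < CN⁻ < HS⁻ < PhCOO⁻ < NO₃⁻ < ClO₄⁻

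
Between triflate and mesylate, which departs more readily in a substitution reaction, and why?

triflate

triflate is the better leaving group.
pKₐ(CF₃SO₃H (triflic acid)) ≈ -14 versus pKₐ(CH₃SO₃H (MsOH)) ≈ -1.9: triflate is the much weaker base.
Charge spread over three oxygens and a CF₃ group; the premier leaving group in synthesis.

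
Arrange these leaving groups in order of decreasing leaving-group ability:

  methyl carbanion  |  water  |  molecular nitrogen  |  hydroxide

Rank by basicity of the departing species: weakest base leaves most easily.
molecular nitrogen: no meaningful conjugate acid; N₂ departs as an exceptionally stable neutral molecule
water: pKₐ(H₃O⁺) ≈ -1.7
hydroxide: pKₐ(H₂O) ≈ 15.7
methyl carbanion: pKₐ(CH₄) ≈ 48

molecular nitrogen > water > hydroxide > methyl carbanion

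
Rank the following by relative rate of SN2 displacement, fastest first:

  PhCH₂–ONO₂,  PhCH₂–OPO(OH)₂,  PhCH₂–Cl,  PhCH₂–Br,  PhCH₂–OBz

PhCH₂–Br > PhCH₂–Cl > PhCH₂–ONO₂ > PhCH₂–OPO(OH)₂ > PhCH₂–OBz

Identical carbon frameworks mean the comparison reduces to leaving-group quality.
Leaving-group ability tracks the stability of the departed species; conjugate-acid pKₐ is the usual yardstick (lower pKₐ → better LG).
PhCH₂–Br loses Br⁻: pKₐ(HBr) ≈ -9
PhCH₂–Cl loses Cl⁻: pKₐ(HCl) ≈ -7
PhCH₂–ONO₂ loses NO₃⁻: pKₐ(HNO₃) ≈ -1.3
PhCH₂–OPO(OH)₂ loses H₂PO₄⁻: pKₐ(H₃PO₄) ≈ 2.1
PhCH₂–OBz loses PhCOO⁻: pKₐ(C₆H₅COOH) ≈ 4.2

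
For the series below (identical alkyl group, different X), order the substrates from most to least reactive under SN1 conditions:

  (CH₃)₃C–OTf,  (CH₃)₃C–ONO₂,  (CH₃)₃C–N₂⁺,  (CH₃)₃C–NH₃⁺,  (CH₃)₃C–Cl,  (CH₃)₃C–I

(CH₃)₃C–N₂⁺ > (CH₃)₃C–OTf > (CH₃)₃C–I > (CH₃)₃C–Cl > (CH₃)₃C–ONO₂ > (CH₃)₃C–NH₃⁺

With the same alkyl group throughout, only the leaving group differentiates the rates.
Rank by basicity of the departing species: weakest base leaves most easily.
(CH₃)₃C–N₂⁺ loses N₂: no meaningful conjugate acid; N₂ departs as an exceptionally stable neutral molecule
(CH₃)₃C–OTf loses OTf⁻: pKₐ(CF₃SO₃H (triflic acid)) ≈ -14
(CH₃)₃C–I loses I⁻: pKₐ(HI) ≈ -10
(CH₃)₃C–Cl loses Cl⁻: pKₐ(HCl) ≈ -7
(CH₃)₃C–ONO₂ loses NO₃⁻: pKₐ(HNO₃) ≈ -1.3
(CH₃)₃C–NH₃⁺ loses NH₃: pKₐ(NH₄⁺) ≈ 9.2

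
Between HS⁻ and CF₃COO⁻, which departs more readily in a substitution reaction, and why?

CF₃COO⁻

CF₃COO⁻ is the better leaving group.
pKₐ(CF₃COOH) ≈ 0.2 versus pKₐ(H₂S) ≈ 7: CF₃COO⁻ is the much weaker base.
Strongly electron-withdrawing CF₃ stabilises the carboxylate.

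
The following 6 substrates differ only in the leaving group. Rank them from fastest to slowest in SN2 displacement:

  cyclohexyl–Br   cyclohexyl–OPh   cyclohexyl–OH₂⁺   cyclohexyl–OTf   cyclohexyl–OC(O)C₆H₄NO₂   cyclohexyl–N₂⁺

cyclohexyl–N₂⁺ > cyclohexyl–OTf > cyclohexyl–Br > cyclohexyl–OH₂⁺ > cyclohexyl–OC(O)C₆H₄NO₂ > cyclohexyl–OPh

Same R in every case — rank the leaving groups.
Rank by basicity of the departing species: weakest base leaves most easily.
cyclohexyl–N₂⁺ loses N₂: no meaningful conjugate acid; N₂ departs as an exceptionally stable neutral molecule
cyclohexyl–OTf loses OTf⁻: pKₐ(CF₃SO₃H (triflic acid)) ≈ -14
cyclohexyl–Br loses Br⁻: pKₐ(HBr) ≈ -9
cyclohexyl–OH₂⁺ loses H₂O: pKₐ(H₃O⁺) ≈ -1.7
cyclohexyl–OC(O)C₆H₄NO₂ loses p-O₂N–C₆H₄–COO⁻: pKₐ(p-nitrobenzoic acid) ≈ 3.4
cyclohexyl–OPh loses PhO⁻: pKₐ(C₆H₅OH (phenol)) ≈ 10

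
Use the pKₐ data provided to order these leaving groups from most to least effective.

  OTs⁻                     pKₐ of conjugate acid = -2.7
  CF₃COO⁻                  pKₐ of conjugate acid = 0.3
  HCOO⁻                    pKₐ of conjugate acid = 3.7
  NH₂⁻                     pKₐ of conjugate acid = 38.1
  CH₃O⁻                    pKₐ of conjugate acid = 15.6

OTs⁻ > CF₃COO⁻ > HCOO⁻ > CH₃O⁻ > NH₂⁻

Lower conjugate-acid pKₐ ⇒ weaker base ⇒ better leaving group.
Sorting by the given values: OTs⁻ (-2.7), CF₃COO⁻ (0.3), HCOO⁻ (3.7), CH₃O⁻ (15.6), NH₂⁻ (38.1).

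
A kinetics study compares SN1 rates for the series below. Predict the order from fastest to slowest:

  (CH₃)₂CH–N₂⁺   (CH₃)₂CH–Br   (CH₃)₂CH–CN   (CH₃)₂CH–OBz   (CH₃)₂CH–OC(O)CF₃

With the same alkyl group throughout, only the leaving group differentiates the rates.
Rank by basicity of the departing species: weakest base leaves most easily.
(CH₃)₂CH–N₂⁺ loses N₂: no meaningful conjugate acid; N₂ departs as an exceptionally stable neutral molecule
(CH₃)₂CH–Br loses Br⁻: pKₐ(HBr) ≈ -9
(CH₃)₂CH–OC(O)CF₃ loses CF₃COO⁻: pKₐ(CF₃COOH) ≈ 0.2
(CH₃)₂CH–OBz loses PhCOO⁻: pKₐ(C₆H₅COOH) ≈ 4.2
(CH₃)₂CH–CN loses CN⁻: pKₐ(HCN) ≈ 9.2

(CH₃)₂CH–N₂⁺ > (CH₃)₂CH–Br > (CH₃)₂CH–OC(O)CF₃ > (CH₃)₂CH–OBz > (CH₃)₂CH–CN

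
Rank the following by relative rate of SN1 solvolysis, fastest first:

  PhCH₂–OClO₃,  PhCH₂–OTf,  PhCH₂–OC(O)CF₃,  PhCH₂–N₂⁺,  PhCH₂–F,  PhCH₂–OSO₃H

PhCH₂–N₂⁺ > PhCH₂–OTf > PhCH₂–OClO₃ > PhCH₂–OSO₃H > PhCH₂–OC(O)CF₃ > PhCH₂–F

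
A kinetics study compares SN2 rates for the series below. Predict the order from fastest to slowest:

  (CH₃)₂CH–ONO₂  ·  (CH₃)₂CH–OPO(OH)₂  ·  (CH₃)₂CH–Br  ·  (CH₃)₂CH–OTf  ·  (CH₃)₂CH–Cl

The skeletons are identical, so relative rate is governed entirely by leaving-group ability.
Rank by basicity of the departing species: weakest base leaves most easily.
(CH₃)₂CH–OTf loses OTf⁻: pKₐ(CF₃SO₃H (triflic acid)) ≈ -14
(CH₃)₂CH–Br loses Br⁻: pKₐ(HBr) ≈ -9
(CH₃)₂CH–Cl loses Cl⁻: pKₐ(HCl) ≈ -7
(CH₃)₂CH–ONO₂ loses NO₃⁻: pKₐ(HNO₃) ≈ -1.3
(CH₃)₂CH–OPO(OH)₂ loses H₂PO₄⁻: pKₐ(H₃PO₄) ≈ 2.1

(CH₃)₂CH–OTf > (CH₃)₂CH–Br > (CH₃)₂CH–Cl > (CH₃)₂CH–ONO₂ > (CH₃)₂CH–OPO(OH)₂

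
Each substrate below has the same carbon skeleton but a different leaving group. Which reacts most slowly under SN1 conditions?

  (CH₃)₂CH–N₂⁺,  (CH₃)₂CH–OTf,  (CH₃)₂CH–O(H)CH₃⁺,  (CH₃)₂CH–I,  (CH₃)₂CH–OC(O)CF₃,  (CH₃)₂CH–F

With the same alkyl group throughout, only the leaving group differentiates the rates.
Rank by basicity of the departing species: weakest base leaves most easily.
(CH₃)₂CH–N₂⁺ loses N₂: no meaningful conjugate acid; N₂ departs as an exceptionally stable neutral molecule
(CH₃)₂CH–OTf loses OTf⁻: pKₐ(CF₃SO₃H (triflic acid)) ≈ -14
(CH₃)₂CH–I loses I⁻: pKₐ(HI) ≈ -10
(CH₃)₂CH–O(H)CH₃⁺ loses R'OH: pKₐ(R'OH₂⁺) ≈ -2.4
(CH₃)₂CH–OC(O)CF₃ loses CF₃COO⁻: pKₐ(CF₃COOH) ≈ 0.2
(CH₃)₂CH–F loses F⁻: pKₐ(HF) ≈ 3.2

(CH₃)₂CH–F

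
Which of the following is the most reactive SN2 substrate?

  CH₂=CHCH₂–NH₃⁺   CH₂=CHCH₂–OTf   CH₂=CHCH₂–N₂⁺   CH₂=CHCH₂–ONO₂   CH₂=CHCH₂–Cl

Identical carbon frameworks mean the comparison reduces to leaving-group quality.
Rank by basicity of the departing species: weakest base leaves most easily.
CH₂=CHCH₂–N₂⁺ loses N₂: no meaningful conjugate acid; N₂ departs as an exceptionally stable neutral molecule
CH₂=CHCH₂–OTf loses OTf⁻: pKₐ(CF₃SO₃H (triflic acid)) ≈ -14
CH₂=CHCH₂–Cl loses Cl⁻: pKₐ(HCl) ≈ -7
CH₂=CHCH₂–ONO₂ loses NO₃⁻: pKₐ(HNO₃) ≈ -1.3
CH₂=CHCH₂–NH₃⁺ loses NH₃: pKₐ(NH₄⁺) ≈ 9.2

CH₂=CHCH₂–N₂⁺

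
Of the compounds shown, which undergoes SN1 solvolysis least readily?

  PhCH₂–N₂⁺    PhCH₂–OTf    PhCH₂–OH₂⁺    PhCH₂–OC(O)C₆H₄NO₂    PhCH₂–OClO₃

With the same alkyl group throughout, only the leaving group differentiates the rates.
Rank by basicity of the departing species: weakest base leaves most easily.
PhCH₂–N₂⁺ loses N₂: no meaningful conjugate acid; N₂ departs as an exceptionally stable neutral molecule
PhCH₂–OTf loses OTf⁻: pKₐ(CF₃SO₃H (triflic acid)) ≈ -14
PhCH₂–OClO₃ loses ClO₄⁻: pKₐ(HClO₄) ≈ -10
PhCH₂–OH₂⁺ loses H₂O: pKₐ(H₃O⁺) ≈ -1.7
PhCH₂–OC(O)C₆H₄NO₂ loses p-O₂N–C₆H₄–COO⁻: pKₐ(p-nitrobenzoic acid) ≈ 3.4

PhCH₂–OC(O)C₆H₄NO₂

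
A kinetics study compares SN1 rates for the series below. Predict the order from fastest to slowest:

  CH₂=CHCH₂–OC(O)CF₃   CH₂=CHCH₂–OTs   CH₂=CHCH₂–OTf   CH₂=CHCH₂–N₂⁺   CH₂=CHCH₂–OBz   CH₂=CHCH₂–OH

CH₂=CHCH₂–N₂⁺ > CH₂=CHCH₂–OTf > CH₂=CHCH₂–OTs > CH₂=CHCH₂–OC(O)CF₃ > CH₂=CHCH₂–OBz > CH₂=CHCH₂–OH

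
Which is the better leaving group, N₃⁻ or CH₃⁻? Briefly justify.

N₃⁻ is the better leaving group.
pKₐ(HN₃) ≈ 4.7 versus pKₐ(CH₄) ≈ 48: N₃⁻ is the much weaker base.
Linear, resonance-stabilised.

N₃⁻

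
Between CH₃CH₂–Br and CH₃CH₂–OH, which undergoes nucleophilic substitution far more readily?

CH₃CH₂–Br

From CH₃CH₂–OH the departing group would be OH⁻ (pKₐ(H₂O) ≈ 15.7). Strong base; essentially never leaves without prior activation.
From CH₃CH₂–Br the leaving group is Br⁻ (pKₐ(HBr) ≈ -9). Weak base; good leaving group.
(In practice CH₃CH₂–Br is made from CH₃CH₂–OH by treatment with PBr₃, replacing the hydroxyl with bromide.)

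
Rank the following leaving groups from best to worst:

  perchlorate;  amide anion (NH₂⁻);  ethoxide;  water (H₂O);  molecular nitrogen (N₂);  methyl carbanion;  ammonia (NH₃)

molecular nitrogen (N₂): no meaningful conjugate acid; N₂ departs as an exceptionally stable neutral molecule
perchlorate: pKₐ(HClO₄) ≈ -10
water (H₂O): pKₐ(H₃O⁺) ≈ -1.7
ammonia (NH₃): pKₐ(NH₄⁺) ≈ 9.2
ethoxide: pKₐ(CH₃CH₂OH) ≈ 16
amide anion (NH₂⁻): pKₐ(NH₃) ≈ 38
methyl carbanion: pKₐ(CH₄) ≈ 48

molecular nitrogen (N₂) > perchlorate > water (H₂O) > ammonia (NH₃) > ethoxide > amide anion (NH₂⁻) > methyl carbanion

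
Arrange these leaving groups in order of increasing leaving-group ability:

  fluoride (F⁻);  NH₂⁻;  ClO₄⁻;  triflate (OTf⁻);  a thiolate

NH₂⁻ < a thiolate < fluoride (F⁻) < ClO₄⁻ < triflate (OTf⁻)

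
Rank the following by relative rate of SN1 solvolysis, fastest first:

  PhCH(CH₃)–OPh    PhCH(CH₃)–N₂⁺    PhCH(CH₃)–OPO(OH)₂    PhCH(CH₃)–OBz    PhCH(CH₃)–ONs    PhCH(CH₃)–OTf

Same R in every case — rank the leaving groups.
Rank by basicity of the departing species: weakest base leaves most easily.
PhCH(CH₃)–N₂⁺ loses N₂: no meaningful conjugate acid; N₂ departs as an exceptionally stable neutral molecule
PhCH(CH₃)–OTf loses OTf⁻: pKₐ(CF₃SO₃H (triflic acid)) ≈ -14
PhCH(CH₃)–ONs loses ONs⁻: pKₐ(p-O₂NC₆H₄SO₃H) ≈ -3.5
PhCH(CH₃)–OPO(OH)₂ loses H₂PO₄⁻: pKₐ(H₃PO₄) ≈ 2.1
PhCH(CH₃)–OBz loses PhCOO⁻: pKₐ(C₆H₅COOH) ≈ 4.2
PhCH(CH₃)–OPh loses PhO⁻: pKₐ(C₆H₅OH (phenol)) ≈ 10

PhCH(CH₃)–N₂⁺ > PhCH(CH₃)–OTf > PhCH(CH₃)–ONs > PhCH(CH₃)–OPO(OH)₂ > PhCH(CH₃)–OBz > PhCH(CH₃)–OPh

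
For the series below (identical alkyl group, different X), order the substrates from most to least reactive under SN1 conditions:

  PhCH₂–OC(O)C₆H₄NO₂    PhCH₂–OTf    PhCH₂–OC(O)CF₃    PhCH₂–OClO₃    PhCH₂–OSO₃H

PhCH₂–OTf > PhCH₂–OClO₃ > PhCH₂–OSO₃H > PhCH₂–OC(O)CF₃ > PhCH₂–OC(O)C₆H₄NO₂

The skeletons are identical, so relative rate is governed entirely by leaving-group ability.
The more stable X⁻ (or X) is on its own — i.e. the weaker a base it is — the better a leaving group it makes.
PhCH₂–OTf loses OTf⁻: pKₐ(CF₃SO₃H (triflic acid)) ≈ -14
PhCH₂–OClO₃ loses ClO₄⁻: pKₐ(HClO₄) ≈ -10
PhCH₂–OSO₃H loses HSO₄⁻: pKₐ(H₂SO₄) ≈ -3
PhCH₂–OC(O)CF₃ loses CF₃COO⁻: pKₐ(CF₃COOH) ≈ 0.2
PhCH₂–OC(O)C₆H₄NO₂ loses p-O₂N–C₆H₄–COO⁻: pKₐ(p-nitrobenzoic acid) ≈ 3.4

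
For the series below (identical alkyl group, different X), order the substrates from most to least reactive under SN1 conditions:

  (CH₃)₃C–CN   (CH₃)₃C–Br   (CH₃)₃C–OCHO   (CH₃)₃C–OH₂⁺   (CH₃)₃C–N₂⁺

(CH₃)₃C–N₂⁺ > (CH₃)₃C–Br > (CH₃)₃C–OH₂⁺ > (CH₃)₃C–OCHO > (CH₃)₃C–CN

The skeletons are identical, so relative rate is governed entirely by leaving-group ability.
A good leaving group is a weak base: the lower the pKₐ of its conjugate acid, the more readily it departs.
(CH₃)₃C–N₂⁺ loses N₂: no meaningful conjugate acid; N₂ departs as an exceptionally stable neutral molecule
(CH₃)₃C–Br loses Br⁻: pKₐ(HBr) ≈ -9
(CH₃)₃C–OH₂⁺ loses H₂O: pKₐ(H₃O⁺) ≈ -1.7
(CH₃)₃C–OCHO loses HCOO⁻: pKₐ(HCOOH) ≈ 3.8
(CH₃)₃C–CN loses CN⁻: pKₐ(HCN) ≈ 9.2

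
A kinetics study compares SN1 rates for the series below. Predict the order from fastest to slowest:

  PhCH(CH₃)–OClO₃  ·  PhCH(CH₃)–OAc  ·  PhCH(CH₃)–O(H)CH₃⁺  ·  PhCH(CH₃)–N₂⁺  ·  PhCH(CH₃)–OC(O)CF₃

PhCH(CH₃)–N₂⁺ > PhCH(CH₃)–OClO₃ > PhCH(CH₃)–O(H)CH₃⁺ > PhCH(CH₃)–OC(O)CF₃ > PhCH(CH₃)–OAc

The skeletons are identical, so relative rate is governed entirely by leaving-group ability.
Rank by basicity of the departing species: weakest base leaves most easily.
PhCH(CH₃)–N₂⁺ loses N₂: no meaningful conjugate acid; N₂ departs as an exceptionally stable neutral molecule
PhCH(CH₃)–OClO₃ loses ClO₄⁻: pKₐ(HClO₄) ≈ -10
PhCH(CH₃)–O(H)CH₃⁺ loses R'OH: pKₐ(R'OH₂⁺) ≈ -2.4
PhCH(CH₃)–OC(O)CF₃ loses CF₃COO⁻: pKₐ(CF₃COOH) ≈ 0.2
PhCH(CH₃)–OAc loses AcO⁻: pKₐ(CH₃COOH) ≈ 4.8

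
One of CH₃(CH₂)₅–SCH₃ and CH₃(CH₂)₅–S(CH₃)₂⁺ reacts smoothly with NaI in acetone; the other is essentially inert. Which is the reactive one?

From CH₃(CH₂)₅–SCH₃ the departing group would be RS⁻ (pKₐ(RSH (a thiol)) ≈ 10.5). Moderately basic; rarely leaves without activation.
From CH₃(CH₂)₅–S(CH₃)₂⁺ the leaving group is SR'₂ (pKₐ(R'₂SH⁺) ≈ -7). Neutral; leaves from a sulfonium salt (R–SR'₂⁺).
(In practice CH₃(CH₂)₅–S(CH₃)₂⁺ is made from CH₃(CH₂)₅–SCH₃ by S-methylation with CH₃I, allowing neutral dimethyl sulfide, rather than methanethiolate, to depart.)

CH₃(CH₂)₅–S(CH₃)₂⁺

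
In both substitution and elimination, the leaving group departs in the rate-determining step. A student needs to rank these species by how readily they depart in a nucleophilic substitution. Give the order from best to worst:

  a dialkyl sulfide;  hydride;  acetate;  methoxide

a dialkyl sulfide: pKₐ(R'₂SH⁺) ≈ -7
acetate: pKₐ(CH₃COOH) ≈ 4.8
methoxide: pKₐ(CH₃OH) ≈ 15.5
hydride: pKₐ(H₂) ≈ 36

a dialkyl sulfide > acetate > methoxide > hydride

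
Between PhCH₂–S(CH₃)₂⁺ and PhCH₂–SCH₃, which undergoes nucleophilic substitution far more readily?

From PhCH₂–SCH₃ the departing group would be RS⁻ (pKₐ(RSH (a thiol)) ≈ 10.5). Moderately basic; rarely leaves without activation.
From PhCH₂–S(CH₃)₂⁺ the leaving group is SR'₂ (pKₐ(R'₂SH⁺) ≈ -7). Neutral; leaves from a sulfonium salt (R–SR'₂⁺).
(In practice PhCH₂–S(CH₃)₂⁺ is made from PhCH₂–SCH₃ by S-methylation with CH₃I, allowing neutral dimethyl sulfide, rather than methanethiolate, to depart.)

PhCH₂–S(CH₃)₂⁺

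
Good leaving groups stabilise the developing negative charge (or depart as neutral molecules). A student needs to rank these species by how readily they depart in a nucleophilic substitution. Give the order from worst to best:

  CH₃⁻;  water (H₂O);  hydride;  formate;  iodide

A good leaving group is a weak base: the lower the pKₐ of its conjugate acid, the more readily it departs.
iodide: pKₐ(HI) ≈ -10
water (H₂O): pKₐ(H₃O⁺) ≈ -1.7
formate: pKₐ(HCOOH) ≈ 3.8
hydride: pKₐ(H₂) ≈ 36
CH₃⁻: pKₐ(CH₄) ≈ 48
The question asks for worst first, so the sequence is read in increasing leaving-group ability.

CH₃⁻ < hydride < formate < water (H₂O) < iodide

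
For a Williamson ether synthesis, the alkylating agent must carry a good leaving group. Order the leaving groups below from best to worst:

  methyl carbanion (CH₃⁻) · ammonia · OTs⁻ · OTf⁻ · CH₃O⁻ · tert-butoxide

OTf⁻ > OTs⁻ > ammonia > CH₃O⁻ > tert-butoxide > methyl carbanion (CH₃⁻)

Leaving-group ability tracks the stability of the departed species; conjugate-acid pKₐ is the usual yardstick (lower pKₐ → better LG).
OTf⁻: pKₐ(CF₃SO₃H (triflic acid)) ≈ -14
OTs⁻: pKₐ(p-CH₃C₆H₄SO₃H (TsOH)) ≈ -2.8
ammonia: pKₐ(NH₄⁺) ≈ 9.2
CH₃O⁻: pKₐ(CH₃OH) ≈ 15.5
tert-butoxide: pKₐ(t-BuOH) ≈ 18
methyl carbanion (CH₃⁻): pKₐ(CH₄) ≈ 48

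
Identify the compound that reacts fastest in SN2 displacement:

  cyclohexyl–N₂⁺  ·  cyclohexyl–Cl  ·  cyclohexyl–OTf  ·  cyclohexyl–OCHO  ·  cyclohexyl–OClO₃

cyclohexyl–N₂⁺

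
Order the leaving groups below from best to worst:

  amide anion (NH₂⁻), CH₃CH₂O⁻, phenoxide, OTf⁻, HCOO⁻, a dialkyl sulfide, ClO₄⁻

OTf⁻ > ClO₄⁻ > a dialkyl sulfide > HCOO⁻ > phenoxide > CH₃CH₂O⁻ > amide anion (NH₂⁻)

OTf⁻: pKₐ(CF₃SO₃H (triflic acid)) ≈ -14 — charge spread over three oxygens and a CF₃ group; the premier leaving group in synthesis
ClO₄⁻: pKₐ(HClO₄) ≈ -10 — extremely weak base; rarely used for safety reasons
a dialkyl sulfide: pKₐ(R'₂SH⁺) ≈ -7 — neutral; leaves from a sulfonium salt (R–SR'₂⁺)
HCOO⁻: pKₐ(HCOOH) ≈ 3.8 — resonance-stabilised carboxylate
phenoxide: pKₐ(C₆H₅OH (phenol)) ≈ 10 — resonance into the ring helps, but still a poor LG
CH₃CH₂O⁻: pKₐ(CH₃CH₂OH) ≈ 16
amide anion (NH₂⁻): pKₐ(NH₃) ≈ 38 — extremely strong base; never a leaving group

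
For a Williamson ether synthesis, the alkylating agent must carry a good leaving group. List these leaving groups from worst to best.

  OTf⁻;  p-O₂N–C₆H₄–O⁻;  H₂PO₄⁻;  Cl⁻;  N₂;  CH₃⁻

CH₃⁻ < p-O₂N–C₆H₄–O⁻ < H₂PO₄⁻ < Cl⁻ < OTf⁻ < N₂

The more stable X⁻ (or X) is on its own — i.e. the weaker a base it is — the better a leaving group it makes.
N₂: no meaningful conjugate acid; N₂ departs as an exceptionally stable neutral molecule
OTf⁻: pKₐ(CF₃SO₃H (triflic acid)) ≈ -14
Cl⁻: pKₐ(HCl) ≈ -7 — moderately weak base
H₂PO₄⁻: pKₐ(H₃PO₄) ≈ 2.1 — moderate base; biological leaving group after further activation
p-O₂N–C₆H₄–O⁻: pKₐ(p-nitrophenol) ≈ 7.2 — nitro group delocalises the charge; the classic chromogenic LG
CH₃⁻: pKₐ(CH₄) ≈ 48 — unstabilised carbanion; the worst conceivable leaving group
Listed from poorest to best leaving group as asked.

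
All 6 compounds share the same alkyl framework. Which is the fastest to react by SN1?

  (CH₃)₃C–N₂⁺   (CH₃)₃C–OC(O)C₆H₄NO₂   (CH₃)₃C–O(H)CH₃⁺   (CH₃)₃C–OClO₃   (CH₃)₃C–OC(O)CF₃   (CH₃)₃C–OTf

The skeletons are identical, so relative rate is governed entirely by leaving-group ability.
Rank by basicity of the departing species: weakest base leaves most easily.
(CH₃)₃C–N₂⁺ loses N₂: no meaningful conjugate acid; N₂ departs as an exceptionally stable neutral molecule
(CH₃)₃C–OTf loses OTf⁻: pKₐ(CF₃SO₃H (triflic acid)) ≈ -14
(CH₃)₃C–OClO₃ loses ClO₄⁻: pKₐ(HClO₄) ≈ -10
(CH₃)₃C–O(H)CH₃⁺ loses R'OH: pKₐ(R'OH₂⁺) ≈ -2.4
(CH₃)₃C–OC(O)CF₃ loses CF₃COO⁻: pKₐ(CF₃COOH) ≈ 0.2
(CH₃)₃C–OC(O)C₆H₄NO₂ loses p-O₂N–C₆H₄–COO⁻: pKₐ(p-nitrobenzoic acid) ≈ 3.4

(CH₃)₃C–N₂⁺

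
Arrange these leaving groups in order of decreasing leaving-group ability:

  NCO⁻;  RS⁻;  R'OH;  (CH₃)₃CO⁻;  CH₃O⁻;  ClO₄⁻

ClO₄⁻ > R'OH > NCO⁻ > RS⁻ > CH₃O⁻ > (CH₃)₃CO⁻

Leaving-group ability tracks the stability of the departed species; conjugate-acid pKₐ is the usual yardstick (lower pKₐ → better LG).
ClO₄⁻: pKₐ(HClO₄) ≈ -10
R'OH: pKₐ(R'OH₂⁺) ≈ -2.4
NCO⁻: pKₐ(HOCN) ≈ 3.5
RS⁻: pKₐ(RSH (a thiol)) ≈ 10.5
CH₃O⁻: pKₐ(CH₃OH) ≈ 15.5
(CH₃)₃CO⁻: pKₐ(t-BuOH) ≈ 18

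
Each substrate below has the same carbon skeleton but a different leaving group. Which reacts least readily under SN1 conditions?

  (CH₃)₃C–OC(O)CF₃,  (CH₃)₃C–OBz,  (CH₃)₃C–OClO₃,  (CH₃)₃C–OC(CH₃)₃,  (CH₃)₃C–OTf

(CH₃)₃C–OC(CH₃)₃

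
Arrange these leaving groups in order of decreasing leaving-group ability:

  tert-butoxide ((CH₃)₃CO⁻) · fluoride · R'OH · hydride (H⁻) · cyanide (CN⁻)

R'OH > fluoride > cyanide (CN⁻) > tert-butoxide ((CH₃)₃CO⁻) > hydride (H⁻)

A good leaving group is a weak base: the lower the pKₐ of its conjugate acid, the more readily it departs.
R'OH: pKₐ(R'OH₂⁺) ≈ -2.4
fluoride: pKₐ(HF) ≈ 3.2
cyanide (CN⁻): pKₐ(HCN) ≈ 9.2 — sp carbon stabilises the charge somewhat, but still a poor LG
tert-butoxide ((CH₃)₃CO⁻): pKₐ(t-BuOH) ≈ 18 — bulky, strongly basic alkoxide
hydride (H⁻): pKₐ(H₂) ≈ 36 — extremely strong base; leaves only in special hydride-transfer contexts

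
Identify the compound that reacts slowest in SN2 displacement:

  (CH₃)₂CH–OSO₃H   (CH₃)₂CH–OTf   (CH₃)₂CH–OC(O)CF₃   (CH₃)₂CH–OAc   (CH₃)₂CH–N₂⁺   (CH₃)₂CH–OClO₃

(CH₃)₂CH–OAc

Same R in every case — rank the leaving groups.
A good leaving group is a weak base: the lower the pKₐ of its conjugate acid, the more readily it departs.
(CH₃)₂CH–N₂⁺ loses N₂: no meaningful conjugate acid; N₂ departs as an exceptionally stable neutral molecule
(CH₃)₂CH–OTf loses OTf⁻: pKₐ(CF₃SO₃H (triflic acid)) ≈ -14
(CH₃)₂CH–OClO₃ loses ClO₄⁻: pKₐ(HClO₄) ≈ -10
(CH₃)₂CH–OSO₃H loses HSO₄⁻: pKₐ(H₂SO₄) ≈ -3
(CH₃)₂CH–OC(O)CF₃ loses CF₃COO⁻: pKₐ(CF₃COOH) ≈ 0.2
(CH₃)₂CH–OAc loses AcO⁻: pKₐ(CH₃COOH) ≈ 4.8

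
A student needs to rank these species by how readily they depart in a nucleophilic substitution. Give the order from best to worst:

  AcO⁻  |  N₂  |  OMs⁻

N₂ > OMs⁻ > AcO⁻

The more stable X⁻ (or X) is on its own — i.e. the weaker a base it is — the better a leaving group it makes.
N₂: no meaningful conjugate acid; N₂ departs as an exceptionally stable neutral molecule
OMs⁻: pKₐ(CH₃SO₃H (MsOH)) ≈ -1.9 — resonance-delocalised alkanesulfonate
AcO⁻: pKₐ(CH₃COOH) ≈ 4.8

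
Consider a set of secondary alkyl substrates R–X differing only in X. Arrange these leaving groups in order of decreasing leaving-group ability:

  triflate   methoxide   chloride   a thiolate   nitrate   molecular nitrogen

molecular nitrogen > triflate > chloride > nitrate > a thiolate > methoxide

Rank by basicity of the departing species: weakest base leaves most easily.
molecular nitrogen: no meaningful conjugate acid; N₂ departs as an exceptionally stable neutral molecule
triflate: pKₐ(CF₃SO₃H (triflic acid)) ≈ -14
chloride: pKₐ(HCl) ≈ -7
nitrate: pKₐ(HNO₃) ≈ -1.3
a thiolate: pKₐ(RSH (a thiol)) ≈ 10.5
methoxide: pKₐ(CH₃OH) ≈ 15.5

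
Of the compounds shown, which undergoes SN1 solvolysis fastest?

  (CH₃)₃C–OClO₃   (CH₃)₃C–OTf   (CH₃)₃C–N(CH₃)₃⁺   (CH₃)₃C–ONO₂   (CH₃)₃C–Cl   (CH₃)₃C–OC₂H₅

(CH₃)₃C–OTf

Identical carbon frameworks mean the comparison reduces to leaving-group quality.
Rank by basicity of the departing species: weakest base leaves most easily.
(CH₃)₃C–OTf loses OTf⁻: pKₐ(CF₃SO₃H (triflic acid)) ≈ -14
(CH₃)₃C–OClO₃ loses ClO₄⁻: pKₐ(HClO₄) ≈ -10
(CH₃)₃C–Cl loses Cl⁻: pKₐ(HCl) ≈ -7
(CH₃)₃C–ONO₂ loses NO₃⁻: pKₐ(HNO₃) ≈ -1.3
(CH₃)₃C–N(CH₃)₃⁺ loses NR'₃: pKₐ(R'₃NH⁺) ≈ 10.7
(CH₃)₃C–OC₂H₅ loses CH₃CH₂O⁻: pKₐ(CH₃CH₂OH) ≈ 16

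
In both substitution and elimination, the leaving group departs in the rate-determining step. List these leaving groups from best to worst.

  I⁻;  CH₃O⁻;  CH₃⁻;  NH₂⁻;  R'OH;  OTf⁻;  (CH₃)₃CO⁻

OTf⁻ > I⁻ > R'OH > CH₃O⁻ > (CH₃)₃CO⁻ > NH₂⁻ > CH₃⁻

OTf⁻: pKₐ(CF₃SO₃H (triflic acid)) ≈ -14
I⁻: pKₐ(HI) ≈ -10
R'OH: pKₐ(R'OH₂⁺) ≈ -2.4
CH₃O⁻: pKₐ(CH₃OH) ≈ 15.5
(CH₃)₃CO⁻: pKₐ(t-BuOH) ≈ 18
NH₂⁻: pKₐ(NH₃) ≈ 38
CH₃⁻: pKₐ(CH₄) ≈ 48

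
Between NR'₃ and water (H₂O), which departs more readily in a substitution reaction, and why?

water (H₂O)

water (H₂O) is the better leaving group.
pKₐ(H₃O⁺) ≈ -1.7 versus pKₐ(R'₃NH⁺) ≈ 10.7: water (H₂O) is the much weaker base.
Neutral; leaves from a protonated alcohol (R–OH₂⁺).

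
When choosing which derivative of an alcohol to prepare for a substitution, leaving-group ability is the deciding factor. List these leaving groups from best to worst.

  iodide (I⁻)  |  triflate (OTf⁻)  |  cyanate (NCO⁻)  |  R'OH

Leaving-group ability tracks the stability of the departed species; conjugate-acid pKₐ is the usual yardstick (lower pKₐ → better LG).
triflate (OTf⁻): pKₐ(CF₃SO₃H (triflic acid)) ≈ -14
iodide (I⁻): pKₐ(HI) ≈ -10
R'OH: pKₐ(R'OH₂⁺) ≈ -2.4
cyanate (NCO⁻): pKₐ(HOCN) ≈ 3.5

triflate (OTf⁻) > iodide (I⁻) > R'OH > cyanate (NCO⁻)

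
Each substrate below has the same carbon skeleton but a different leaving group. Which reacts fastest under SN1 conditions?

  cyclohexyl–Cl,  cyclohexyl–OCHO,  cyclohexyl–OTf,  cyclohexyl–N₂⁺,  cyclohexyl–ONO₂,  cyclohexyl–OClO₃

cyclohexyl–N₂⁺

The skeletons are identical, so relative rate is governed entirely by leaving-group ability.
Leaving-group ability tracks the stability of the departed species; conjugate-acid pKₐ is the usual yardstick (lower pKₐ → better LG).
cyclohexyl–N₂⁺ loses N₂: no meaningful conjugate acid; N₂ departs as an exceptionally stable neutral molecule
cyclohexyl–OTf loses OTf⁻: pKₐ(CF₃SO₃H (triflic acid)) ≈ -14
cyclohexyl–OClO₃ loses ClO₄⁻: pKₐ(HClO₄) ≈ -10
cyclohexyl–Cl loses Cl⁻: pKₐ(HCl) ≈ -7
cyclohexyl–ONO₂ loses NO₃⁻: pKₐ(HNO₃) ≈ -1.3
cyclohexyl–OCHO loses HCOO⁻: pKₐ(HCOOH) ≈ 3.8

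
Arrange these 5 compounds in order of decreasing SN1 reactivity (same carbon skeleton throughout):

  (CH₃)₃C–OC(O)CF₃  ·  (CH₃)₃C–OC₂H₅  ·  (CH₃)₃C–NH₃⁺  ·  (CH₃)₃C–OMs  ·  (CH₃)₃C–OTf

(CH₃)₃C–OTf > (CH₃)₃C–OMs > (CH₃)₃C–OC(O)CF₃ > (CH₃)₃C–NH₃⁺ > (CH₃)₃C–OC₂H₅

The skeletons are identical, so relative rate is governed entirely by leaving-group ability.
The more stable X⁻ (or X) is on its own — i.e. the weaker a base it is — the better a leaving group it makes.
(CH₃)₃C–OTf loses OTf⁻: pKₐ(CF₃SO₃H (triflic acid)) ≈ -14
(CH₃)₃C–OMs loses OMs⁻: pKₐ(CH₃SO₃H (MsOH)) ≈ -1.9
(CH₃)₃C–OC(O)CF₃ loses CF₃COO⁻: pKₐ(CF₃COOH) ≈ 0.2
(CH₃)₃C–NH₃⁺ loses NH₃: pKₐ(NH₄⁺) ≈ 9.2
(CH₃)₃C–OC₂H₅ loses CH₃CH₂O⁻: pKₐ(CH₃CH₂OH) ≈ 16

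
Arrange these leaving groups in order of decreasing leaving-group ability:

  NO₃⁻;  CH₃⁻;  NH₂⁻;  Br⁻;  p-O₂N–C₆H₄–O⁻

Br⁻ > NO₃⁻ > p-O₂N–C₆H₄–O⁻ > NH₂⁻ > CH₃⁻

Br⁻: pKₐ(HBr) ≈ -9
NO₃⁻: pKₐ(HNO₃) ≈ -1.3 — resonance-delocalised over three oxygens
p-O₂N–C₆H₄–O⁻: pKₐ(p-nitrophenol) ≈ 7.2
NH₂⁻: pKₐ(NH₃) ≈ 38 — extremely strong base; never a leaving group
CH₃⁻: pKₐ(CH₄) ≈ 48 — unstabilised carbanion; the worst conceivable leaving group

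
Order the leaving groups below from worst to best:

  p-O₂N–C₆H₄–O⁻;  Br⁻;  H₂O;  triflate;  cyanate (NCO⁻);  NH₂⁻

The more stable X⁻ (or X) is on its own — i.e. the weaker a base it is — the better a leaving group it makes.
triflate: pKₐ(CF₃SO₃H (triflic acid)) ≈ -14
Br⁻: pKₐ(HBr) ≈ -9
H₂O: pKₐ(H₃O⁺) ≈ -1.7
cyanate (NCO⁻): pKₐ(HOCN) ≈ 3.5
p-O₂N–C₆H₄–O⁻: pKₐ(p-nitrophenol) ≈ 7.2
NH₂⁻: pKₐ(NH₃) ≈ 38
Listed from poorest to best leaving group as asked.

NH₂⁻ < p-O₂N–C₆H₄–O⁻ < cyanate (NCO⁻) < H₂O < Br⁻ < triflate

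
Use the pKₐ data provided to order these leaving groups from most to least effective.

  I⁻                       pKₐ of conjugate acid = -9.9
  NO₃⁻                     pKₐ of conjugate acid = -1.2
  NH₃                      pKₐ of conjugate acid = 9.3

Lower conjugate-acid pKₐ ⇒ weaker base ⇒ better leaving group.
Sorting by the given values: I⁻ (-9.9), NO₃⁻ (-1.2), NH₃ (9.3).

I⁻ > NO₃⁻ > NH₃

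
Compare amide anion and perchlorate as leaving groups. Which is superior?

perchlorate

perchlorate is the better leaving group.
pKₐ(HClO₄) ≈ -10 versus pKₐ(NH₃) ≈ 38: perchlorate is the much weaker base.
Extremely weak base; rarely used for safety reasons.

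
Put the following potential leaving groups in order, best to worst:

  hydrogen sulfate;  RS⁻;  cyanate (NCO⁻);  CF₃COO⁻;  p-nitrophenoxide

hydrogen sulfate > CF₃COO⁻ > cyanate (NCO⁻) > p-nitrophenoxide > RS⁻

A good leaving group is a weak base: the lower the pKₐ of its conjugate acid, the more readily it departs.
hydrogen sulfate: pKₐ(H₂SO₄) ≈ -3 — conjugate base of a strong mineral acid
CF₃COO⁻: pKₐ(CF₃COOH) ≈ 0.2 — strongly electron-withdrawing CF₃ stabilises the carboxylate
cyanate (NCO⁻): pKₐ(HOCN) ≈ 3.5 — resonance between N and O
p-nitrophenoxide: pKₐ(p-nitrophenol) ≈ 7.2 — nitro group delocalises the charge; the classic chromogenic LG
RS⁻: pKₐ(RSH (a thiol)) ≈ 10.5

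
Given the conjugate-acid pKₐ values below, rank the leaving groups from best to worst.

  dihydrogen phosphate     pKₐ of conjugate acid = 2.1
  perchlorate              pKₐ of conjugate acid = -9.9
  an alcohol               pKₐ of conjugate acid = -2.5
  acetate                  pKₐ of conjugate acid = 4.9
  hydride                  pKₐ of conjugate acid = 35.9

Lower conjugate-acid pKₐ ⇒ weaker base ⇒ better leaving group.
Sorting by the given values: perchlorate (-9.9), an alcohol (-2.5), dihydrogen phosphate (2.1), acetate (4.9), hydride (35.9).

perchlorate > an alcohol > dihydrogen phosphate > acetate > hydride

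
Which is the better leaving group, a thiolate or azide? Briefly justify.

azide is the better leaving group.
pKₐ(HN₃) ≈ 4.7 versus pKₐ(RSH (a thiol)) ≈ 10.5: azide is the much weaker base.
Linear, resonance-stabilised.

azide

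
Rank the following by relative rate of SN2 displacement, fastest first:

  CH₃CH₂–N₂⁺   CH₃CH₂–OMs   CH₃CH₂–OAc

CH₃CH₂–N₂⁺ > CH₃CH₂–OMs > CH₃CH₂–OAc

Identical carbon frameworks mean the comparison reduces to leaving-group quality.
Leaving-group ability tracks the stability of the departed species; conjugate-acid pKₐ is the usual yardstick (lower pKₐ → better LG).
CH₃CH₂–N₂⁺ loses N₂: no meaningful conjugate acid; N₂ departs as an exceptionally stable neutral molecule
CH₃CH₂–OMs loses OMs⁻: pKₐ(CH₃SO₃H (MsOH)) ≈ -1.9
CH₃CH₂–OAc loses AcO⁻: pKₐ(CH₃COOH) ≈ 4.8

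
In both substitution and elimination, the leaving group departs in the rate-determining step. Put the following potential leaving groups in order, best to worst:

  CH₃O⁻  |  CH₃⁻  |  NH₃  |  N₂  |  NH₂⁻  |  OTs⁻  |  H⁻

A good leaving group is a weak base: the lower the pKₐ of its conjugate acid, the more readily it departs.
N₂: no meaningful conjugate acid; N₂ departs as an exceptionally stable neutral molecule
OTs⁻: pKₐ(p-CH₃C₆H₄SO₃H (TsOH)) ≈ -2.8
NH₃: pKₐ(NH₄⁺) ≈ 9.2
CH₃O⁻: pKₐ(CH₃OH) ≈ 15.5
H⁻: pKₐ(H₂) ≈ 36
NH₂⁻: pKₐ(NH₃) ≈ 38
CH₃⁻: pKₐ(CH₄) ≈ 48

N₂ > OTs⁻ > NH₃ > CH₃O⁻ > H⁻ > NH₂⁻ > CH₃⁻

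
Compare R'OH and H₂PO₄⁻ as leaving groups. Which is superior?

R'OH

R'OH is the better leaving group.
pKₐ(R'OH₂⁺) ≈ -2.4 versus pKₐ(H₃PO₄) ≈ 2.1: R'OH is the much weaker base.
Neutral; leaves from a protonated ether (an oxonium ion, R–O(H)R'⁺).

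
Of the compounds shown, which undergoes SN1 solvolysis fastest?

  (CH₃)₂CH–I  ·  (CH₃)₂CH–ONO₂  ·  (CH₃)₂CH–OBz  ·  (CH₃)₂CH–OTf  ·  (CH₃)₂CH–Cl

Same R in every case — rank the leaving groups.
The more stable X⁻ (or X) is on its own — i.e. the weaker a base it is — the better a leaving group it makes.
(CH₃)₂CH–OTf loses OTf⁻: pKₐ(CF₃SO₃H (triflic acid)) ≈ -14
(CH₃)₂CH–I loses I⁻: pKₐ(HI) ≈ -10
(CH₃)₂CH–Cl loses Cl⁻: pKₐ(HCl) ≈ -7
(CH₃)₂CH–ONO₂ loses NO₃⁻: pKₐ(HNO₃) ≈ -1.3
(CH₃)₂CH–OBz loses PhCOO⁻: pKₐ(C₆H₅COOH) ≈ 4.2

(CH₃)₂CH–OTf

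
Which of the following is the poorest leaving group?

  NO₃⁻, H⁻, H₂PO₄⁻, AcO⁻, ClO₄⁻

H⁻

ClO₄⁻: pKₐ(HClO₄) ≈ -10
NO₃⁻: pKₐ(HNO₃) ≈ -1.3
H₂PO₄⁻: pKₐ(H₃PO₄) ≈ 2.1
AcO⁻: pKₐ(CH₃COOH) ≈ 4.8
H⁻: pKₐ(H₂) ≈ 36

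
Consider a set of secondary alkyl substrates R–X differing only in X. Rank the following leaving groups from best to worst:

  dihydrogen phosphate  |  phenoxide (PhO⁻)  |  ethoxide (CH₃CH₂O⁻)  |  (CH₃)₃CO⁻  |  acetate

Leaving-group ability tracks the stability of the departed species; conjugate-acid pKₐ is the usual yardstick (lower pKₐ → better LG).
dihydrogen phosphate: pKₐ(H₃PO₄) ≈ 2.1
acetate: pKₐ(CH₃COOH) ≈ 4.8
phenoxide (PhO⁻): pKₐ(C₆H₅OH (phenol)) ≈ 10
ethoxide (CH₃CH₂O⁻): pKₐ(CH₃CH₂OH) ≈ 16
(CH₃)₃CO⁻: pKₐ(t-BuOH) ≈ 18

dihydrogen phosphate > acetate > phenoxide (PhO⁻) > ethoxide (CH₃CH₂O⁻) > (CH₃)₃CO⁻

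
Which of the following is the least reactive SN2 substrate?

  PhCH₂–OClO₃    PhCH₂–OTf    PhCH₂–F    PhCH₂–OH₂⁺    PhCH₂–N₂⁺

PhCH₂–F

With the same alkyl group throughout, only the leaving group differentiates the rates.
Leaving-group ability tracks the stability of the departed species; conjugate-acid pKₐ is the usual yardstick (lower pKₐ → better LG).
PhCH₂–N₂⁺ loses N₂: no meaningful conjugate acid; N₂ departs as an exceptionally stable neutral molecule
PhCH₂–OTf loses OTf⁻: pKₐ(CF₃SO₃H (triflic acid)) ≈ -14
PhCH₂–OClO₃ loses ClO₄⁻: pKₐ(HClO₄) ≈ -10
PhCH₂–OH₂⁺ loses H₂O: pKₐ(H₃O⁺) ≈ -1.7
PhCH₂–F loses F⁻: pKₐ(HF) ≈ 3.2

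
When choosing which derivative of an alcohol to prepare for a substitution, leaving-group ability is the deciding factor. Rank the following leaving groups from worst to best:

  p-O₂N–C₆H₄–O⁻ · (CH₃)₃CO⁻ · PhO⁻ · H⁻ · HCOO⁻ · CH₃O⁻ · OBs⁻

Rank by basicity of the departing species: weakest base leaves most easily.
OBs⁻: pKₐ(p-BrC₆H₄SO₃H) ≈ -2.8
HCOO⁻: pKₐ(HCOOH) ≈ 3.8 — resonance-stabilised carboxylate
p-O₂N–C₆H₄–O⁻: pKₐ(p-nitrophenol) ≈ 7.2 — nitro group delocalises the charge; the classic chromogenic LG
PhO⁻: pKₐ(C₆H₅OH (phenol)) ≈ 10 — resonance into the ring helps, but still a poor LG
CH₃O⁻: pKₐ(CH₃OH) ≈ 15.5
(CH₃)₃CO⁻: pKₐ(t-BuOH) ≈ 18
H⁻: pKₐ(H₂) ≈ 36 — extremely strong base; leaves only in special hydride-transfer contexts
Reversing gives the worst-to-best order requested.

H⁻ < (CH₃)₃CO⁻ < CH₃O⁻ < PhO⁻ < p-O₂N–C₆H₄–O⁻ < HCOO⁻ < OBs⁻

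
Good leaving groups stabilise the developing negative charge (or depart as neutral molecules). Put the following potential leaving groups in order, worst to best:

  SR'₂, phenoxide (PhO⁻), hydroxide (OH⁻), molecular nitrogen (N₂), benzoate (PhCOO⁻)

hydroxide (OH⁻) < phenoxide (PhO⁻) < benzoate (PhCOO⁻) < SR'₂ < molecular nitrogen (N₂)

A good leaving group is a weak base: the lower the pKₐ of its conjugate acid, the more readily it departs.
molecular nitrogen (N₂): no meaningful conjugate acid; N₂ departs as an exceptionally stable neutral molecule
SR'₂: pKₐ(R'₂SH⁺) ≈ -7
benzoate (PhCOO⁻): pKₐ(C₆H₅COOH) ≈ 4.2
phenoxide (PhO⁻): pKₐ(C₆H₅OH (phenol)) ≈ 10
hydroxide (OH⁻): pKₐ(H₂O) ≈ 15.7
Listed from poorest to best leaving group as asked.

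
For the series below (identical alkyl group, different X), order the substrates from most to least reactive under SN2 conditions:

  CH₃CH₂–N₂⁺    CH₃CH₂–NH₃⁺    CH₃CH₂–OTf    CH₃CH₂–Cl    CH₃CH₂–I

CH₃CH₂–N₂⁺ > CH₃CH₂–OTf > CH₃CH₂–I > CH₃CH₂–Cl > CH₃CH₂–NH₃⁺

Same R in every case — rank the leaving groups.
The more stable X⁻ (or X) is on its own — i.e. the weaker a base it is — the better a leaving group it makes.
CH₃CH₂–N₂⁺ loses N₂: no meaningful conjugate acid; N₂ departs as an exceptionally stable neutral molecule
CH₃CH₂–OTf loses OTf⁻: pKₐ(CF₃SO₃H (triflic acid)) ≈ -14
CH₃CH₂–I loses I⁻: pKₐ(HI) ≈ -10
CH₃CH₂–Cl loses Cl⁻: pKₐ(HCl) ≈ -7
CH₃CH₂–NH₃⁺ loses NH₃: pKₐ(NH₄⁺) ≈ 9.2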